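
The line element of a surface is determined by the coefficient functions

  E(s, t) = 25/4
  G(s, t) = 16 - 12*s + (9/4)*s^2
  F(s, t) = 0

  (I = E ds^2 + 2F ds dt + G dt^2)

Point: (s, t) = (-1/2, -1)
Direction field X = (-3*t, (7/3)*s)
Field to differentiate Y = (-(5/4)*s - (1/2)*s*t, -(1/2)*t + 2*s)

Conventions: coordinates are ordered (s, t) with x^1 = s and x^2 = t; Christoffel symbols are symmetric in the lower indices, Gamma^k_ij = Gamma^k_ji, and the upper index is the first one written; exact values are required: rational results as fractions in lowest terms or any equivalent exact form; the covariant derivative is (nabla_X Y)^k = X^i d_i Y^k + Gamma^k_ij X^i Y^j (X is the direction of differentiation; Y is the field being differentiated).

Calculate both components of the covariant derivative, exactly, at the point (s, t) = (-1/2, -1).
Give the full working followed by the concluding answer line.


E = 25/4, F = 0, G = 361/16 at the point
E_s = 0, E_t = 0, F_s = 0, F_t = 0, G_s = -57/4, G_t = 0
EG - F^2 = 9025/64;  g^inv = (64/9025) * [[361/16, 0], [0, 25/4]]
first-kind symbols [ij,l] = (1/2)(d_i g_jl + d_j g_il - d_l g_ij): [ss,s] = E_s/2 = 0, [ss,t] = F_s - E_t/2 = 0, [st,s] = E_t/2 = 0, [st,t] = G_s/2 = -57/8, [tt,s] = F_t - G_s/2 = 57/8, [tt,t] = G_t/2 = 0
Gamma^s_ij = (G*[ij,s] - F*[ij,t])/(EG - F^2), Gamma^t_ij = (E*[ij,t] - F*[ij,s])/(EG - F^2)
Gamma_sss = 0, Gamma_sst = 0, Gamma_stt = 57/50, Gamma_tss = 0, Gamma_tst = -6/19, Gamma_ttt = 0
X = (3, -7/6), Y = (3/8, -1/2) at the point

Answer: (nabla_X Y)^s = -563/300, (nabla_X Y)^t = 3281/456


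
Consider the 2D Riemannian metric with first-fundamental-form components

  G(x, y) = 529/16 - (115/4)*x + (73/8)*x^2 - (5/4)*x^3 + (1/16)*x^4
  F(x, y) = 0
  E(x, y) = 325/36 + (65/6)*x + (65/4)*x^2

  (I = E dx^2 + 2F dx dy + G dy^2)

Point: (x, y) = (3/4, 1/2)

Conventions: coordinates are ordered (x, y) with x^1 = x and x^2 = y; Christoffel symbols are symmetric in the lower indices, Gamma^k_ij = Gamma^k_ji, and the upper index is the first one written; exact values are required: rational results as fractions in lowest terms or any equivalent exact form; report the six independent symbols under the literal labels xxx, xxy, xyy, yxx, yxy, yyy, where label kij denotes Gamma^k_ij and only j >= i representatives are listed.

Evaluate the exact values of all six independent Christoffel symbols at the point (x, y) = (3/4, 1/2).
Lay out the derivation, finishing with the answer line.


E = 15145/576, F = 0, G = 66049/4096 at the point
E_x = 845/24, E_y = 0, F_x = 0, F_y = 0, G_x = -4369/256, G_y = 0
EG - F^2 = 1000312105/2359296;  g^inv = (2359296/1000312105) * [[66049/4096, 0], [0, 15145/576]]
first-kind symbols [ij,l] = (1/2)(d_i g_jl + d_j g_il - d_l g_ij): [xx,x] = E_x/2 = 845/48, [xx,y] = F_x - E_y/2 = 0, [xy,x] = E_y/2 = 0, [xy,y] = G_x/2 = -4369/512, [yy,x] = F_y - G_x/2 = 4369/512, [yy,y] = G_y/2 = 0
Gamma^x_ij = (G*[ij,x] - F*[ij,y])/(EG - F^2), Gamma^y_ij = (E*[ij,y] - F*[ij,x])/(EG - F^2)

Answer: Gamma_xxx = 156/233, Gamma_xxy = 0, Gamma_xyy = 39321/121160, Gamma_yxx = 0, Gamma_yxy = -136/257, Gamma_yyy = 0


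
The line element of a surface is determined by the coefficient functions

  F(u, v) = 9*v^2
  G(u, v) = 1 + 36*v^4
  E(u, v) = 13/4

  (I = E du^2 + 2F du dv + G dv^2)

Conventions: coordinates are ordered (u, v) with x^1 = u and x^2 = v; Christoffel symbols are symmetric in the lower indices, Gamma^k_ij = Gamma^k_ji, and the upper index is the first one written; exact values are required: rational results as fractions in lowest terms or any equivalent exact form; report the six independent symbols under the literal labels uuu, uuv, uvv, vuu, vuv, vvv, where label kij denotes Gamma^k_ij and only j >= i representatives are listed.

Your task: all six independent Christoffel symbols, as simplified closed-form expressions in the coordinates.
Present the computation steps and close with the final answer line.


E = 13/4; F = 9*v^2; G = 1 + 36*v^4
Gamma^k_ij = (1/2) g^{kl} (d_i g_jl + d_j g_il - d_l g_ij), with g^inv = (1/(EG-F^2)) [[G, -F], [-F, E]]
first partials: E_u = 0, E_v = 0, F_u = 0, F_v = 18*v, G_u = 0, G_v = 144*v^3
D = EG - F^2 = 13/4 + 36*v^4
expanded: Gamma^u_uu = (G E_u - 2F F_u + F E_v)/(2D), Gamma^u_uv = (G E_v - F G_u)/(2D), Gamma^u_vv = (2G F_v - G G_u - F G_v)/(2D), Gamma^v_uu = (2E F_u - E E_v - F E_u)/(2D), Gamma^v_uv = (E G_u - F E_v)/(2D), Gamma^v_vv = (E G_v - 2F F_v + F G_u)/(2D); substitute and cancel common factors

Answer: Gamma_uuu = 0, Gamma_uuv = 0, Gamma_uvv = 72*v/(144*v^4 + 13), Gamma_vuu = 0, Gamma_vuv = 0, Gamma_vvv = 288*v^3/(144*v^4 + 13)


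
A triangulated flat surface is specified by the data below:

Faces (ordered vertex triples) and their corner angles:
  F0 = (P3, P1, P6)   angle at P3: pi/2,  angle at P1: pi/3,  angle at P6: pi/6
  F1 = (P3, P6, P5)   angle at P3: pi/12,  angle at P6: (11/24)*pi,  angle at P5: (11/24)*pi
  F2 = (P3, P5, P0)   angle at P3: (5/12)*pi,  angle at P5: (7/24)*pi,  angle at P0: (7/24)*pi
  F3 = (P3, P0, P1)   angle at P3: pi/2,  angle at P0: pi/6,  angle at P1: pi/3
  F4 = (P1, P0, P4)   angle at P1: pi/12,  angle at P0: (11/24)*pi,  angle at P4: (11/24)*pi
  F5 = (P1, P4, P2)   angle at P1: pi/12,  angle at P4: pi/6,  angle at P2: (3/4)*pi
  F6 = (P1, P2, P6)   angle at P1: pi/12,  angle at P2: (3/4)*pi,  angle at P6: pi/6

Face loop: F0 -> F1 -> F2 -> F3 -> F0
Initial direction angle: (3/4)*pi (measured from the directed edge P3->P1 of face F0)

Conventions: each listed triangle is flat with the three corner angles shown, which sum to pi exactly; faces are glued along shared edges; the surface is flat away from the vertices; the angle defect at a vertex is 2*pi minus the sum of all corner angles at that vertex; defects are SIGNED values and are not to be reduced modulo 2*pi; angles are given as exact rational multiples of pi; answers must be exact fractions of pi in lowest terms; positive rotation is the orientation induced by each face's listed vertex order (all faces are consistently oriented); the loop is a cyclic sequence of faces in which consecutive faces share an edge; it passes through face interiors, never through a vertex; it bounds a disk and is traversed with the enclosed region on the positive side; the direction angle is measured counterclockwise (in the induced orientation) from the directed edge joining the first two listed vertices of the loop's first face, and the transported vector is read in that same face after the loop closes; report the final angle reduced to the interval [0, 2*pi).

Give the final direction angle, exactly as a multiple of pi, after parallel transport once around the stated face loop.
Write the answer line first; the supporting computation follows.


Answer: final direction angle = (5/4)*pi

enclosed vertex P3: corner angles sum to (3/2)*pi, defect = 2*pi - (3/2)*pi = pi/2
transport around the loop rotates by the sum of enclosed defects; add to the initial angle mod 2*pi
final angle = (3/4)*pi + pi/2 = (5/4)*pi (mod 2*pi)


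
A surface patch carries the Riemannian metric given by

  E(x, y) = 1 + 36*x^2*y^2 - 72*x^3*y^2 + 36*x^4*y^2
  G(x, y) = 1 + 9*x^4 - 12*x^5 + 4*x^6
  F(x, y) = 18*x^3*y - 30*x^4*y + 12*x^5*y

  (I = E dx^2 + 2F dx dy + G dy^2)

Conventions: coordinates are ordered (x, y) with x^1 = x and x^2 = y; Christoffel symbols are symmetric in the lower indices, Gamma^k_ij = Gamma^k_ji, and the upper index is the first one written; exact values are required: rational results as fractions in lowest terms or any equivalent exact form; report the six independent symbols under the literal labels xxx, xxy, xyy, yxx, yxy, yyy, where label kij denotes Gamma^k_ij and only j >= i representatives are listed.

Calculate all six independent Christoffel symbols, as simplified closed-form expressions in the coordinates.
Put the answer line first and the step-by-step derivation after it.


Answer: Gamma_xxx = (72*x^3*y^2 - 108*x^2*y^2 + 36*x*y^2)/(4*x^6 - 12*x^5 + 36*x^4*y^2 + 9*x^4 - 72*x^3*y^2 + 36*x^2*y^2 + 1), Gamma_xxy = (36*x^4*y - 72*x^3*y + 36*x^2*y)/(4*x^6 - 12*x^5 + 36*x^4*y^2 + 9*x^4 - 72*x^3*y^2 + 36*x^2*y^2 + 1), Gamma_xyy = 0, Gamma_yxx = (24*x^4*y - 48*x^3*y + 18*x^2*y)/(4*x^6 - 12*x^5 + 36*x^4*y^2 + 9*x^4 - 72*x^3*y^2 + 36*x^2*y^2 + 1), Gamma_yxy = (12*x^5 - 30*x^4 + 18*x^3)/(4*x^6 - 12*x^5 + 36*x^4*y^2 + 9*x^4 - 72*x^3*y^2 + 36*x^2*y^2 + 1), Gamma_yyy = 0

E = 1 + 36*x^2*y^2 - 72*x^3*y^2 + 36*x^4*y^2; F = 18*x^3*y - 30*x^4*y + 12*x^5*y; G = 1 + 9*x^4 - 12*x^5 + 4*x^6
Gamma^k_ij = (1/2) g^{kl} (d_i g_jl + d_j g_il - d_l g_ij), with g^inv = (1/(EG-F^2)) [[G, -F], [-F, E]]
first partials: E_x = 72*x*y^2 - 216*x^2*y^2 + 144*x^3*y^2, E_y = 72*x^2*y - 144*x^3*y + 72*x^4*y, F_x = 54*x^2*y - 120*x^3*y + 60*x^4*y, F_y = 18*x^3 - 30*x^4 + 12*x^5, G_x = 36*x^3 - 60*x^4 + 24*x^5, G_y = 0
D = EG - F^2 = 1 + 36*x^2*y^2 + 9*x^4 - 72*x^3*y^2 - 12*x^5 + 36*x^4*y^2 + 4*x^6
expanded: Gamma^x_xx = (G E_x - 2F F_x + F E_y)/(2D), Gamma^x_xy = (G E_y - F G_x)/(2D), Gamma^x_yy = (2G F_y - G G_x - F G_y)/(2D), Gamma^y_xx = (2E F_x - E E_y - F E_x)/(2D), Gamma^y_xy = (E G_x - F E_y)/(2D), Gamma^y_yy = (E G_y - 2F F_y + F G_x)/(2D); substitute and cancel common factors


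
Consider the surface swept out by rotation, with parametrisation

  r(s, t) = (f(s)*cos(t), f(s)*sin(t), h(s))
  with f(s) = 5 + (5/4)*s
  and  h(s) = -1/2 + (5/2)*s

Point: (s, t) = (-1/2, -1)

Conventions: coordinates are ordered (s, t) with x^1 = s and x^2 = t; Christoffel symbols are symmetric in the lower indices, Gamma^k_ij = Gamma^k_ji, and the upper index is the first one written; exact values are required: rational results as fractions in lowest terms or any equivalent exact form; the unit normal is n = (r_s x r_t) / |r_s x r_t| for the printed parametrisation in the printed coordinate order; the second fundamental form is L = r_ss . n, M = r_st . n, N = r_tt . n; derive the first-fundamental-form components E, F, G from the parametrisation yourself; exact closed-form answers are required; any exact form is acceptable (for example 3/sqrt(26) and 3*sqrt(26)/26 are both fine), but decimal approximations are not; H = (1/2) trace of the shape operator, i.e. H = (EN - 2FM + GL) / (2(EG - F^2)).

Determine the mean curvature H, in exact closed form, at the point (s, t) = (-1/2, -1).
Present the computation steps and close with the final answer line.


f = 35/8, f' = 5/4, f'' = 0, h' = 5/2, h'' = 0
E = 125/16, F = 0, G = 1225/64; answer radicand W^2 = 125/16
unnormalised second-form numerators: l = 0, m = 0, n = 175/16; L = l/sqrt(125/16), and similarly M = m/sqrt(W^2), N = n/sqrt(W^2)
H = (E*n - 2*F*m + G*l) / (2*(EG - F^2)*sqrt(W^2)); E*n - 2*F*m + G*l = 21875/256, EG - F^2 = 153125/1024, so H = (2/7)/sqrt(125/16)

Answer: H = 8*sqrt(5)/175


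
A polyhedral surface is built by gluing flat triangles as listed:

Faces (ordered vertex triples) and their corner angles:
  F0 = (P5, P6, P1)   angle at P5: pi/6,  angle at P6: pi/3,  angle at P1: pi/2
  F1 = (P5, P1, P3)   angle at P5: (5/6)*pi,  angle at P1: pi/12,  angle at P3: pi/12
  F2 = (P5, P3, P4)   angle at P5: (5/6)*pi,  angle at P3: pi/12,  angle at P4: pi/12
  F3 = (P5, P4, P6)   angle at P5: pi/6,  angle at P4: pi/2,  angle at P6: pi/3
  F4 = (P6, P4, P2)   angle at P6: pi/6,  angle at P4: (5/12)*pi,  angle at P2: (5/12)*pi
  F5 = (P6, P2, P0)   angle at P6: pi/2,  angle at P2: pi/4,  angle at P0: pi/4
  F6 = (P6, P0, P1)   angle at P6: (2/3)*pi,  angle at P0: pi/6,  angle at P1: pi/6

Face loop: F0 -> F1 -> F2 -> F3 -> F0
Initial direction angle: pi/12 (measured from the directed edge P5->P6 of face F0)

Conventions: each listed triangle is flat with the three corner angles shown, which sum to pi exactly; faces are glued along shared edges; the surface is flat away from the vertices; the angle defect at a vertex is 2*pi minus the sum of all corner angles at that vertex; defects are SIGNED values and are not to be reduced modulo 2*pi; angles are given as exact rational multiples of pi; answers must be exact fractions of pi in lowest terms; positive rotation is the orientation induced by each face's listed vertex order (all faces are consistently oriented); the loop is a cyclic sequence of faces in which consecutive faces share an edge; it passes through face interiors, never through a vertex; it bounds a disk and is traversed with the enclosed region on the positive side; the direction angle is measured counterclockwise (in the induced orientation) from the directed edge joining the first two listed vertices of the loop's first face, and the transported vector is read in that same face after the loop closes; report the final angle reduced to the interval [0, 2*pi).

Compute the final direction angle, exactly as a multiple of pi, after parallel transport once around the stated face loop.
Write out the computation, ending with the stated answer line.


enclosed vertex P5: corner angles sum to 2*pi, defect = 2*pi - 2*pi = 0
the rotation equals the total enclosed defect, so the final angle is initial + defects (mod 2*pi)
final angle = pi/12 + 0 = pi/12 (mod 2*pi)

Answer: final direction angle = pi/12


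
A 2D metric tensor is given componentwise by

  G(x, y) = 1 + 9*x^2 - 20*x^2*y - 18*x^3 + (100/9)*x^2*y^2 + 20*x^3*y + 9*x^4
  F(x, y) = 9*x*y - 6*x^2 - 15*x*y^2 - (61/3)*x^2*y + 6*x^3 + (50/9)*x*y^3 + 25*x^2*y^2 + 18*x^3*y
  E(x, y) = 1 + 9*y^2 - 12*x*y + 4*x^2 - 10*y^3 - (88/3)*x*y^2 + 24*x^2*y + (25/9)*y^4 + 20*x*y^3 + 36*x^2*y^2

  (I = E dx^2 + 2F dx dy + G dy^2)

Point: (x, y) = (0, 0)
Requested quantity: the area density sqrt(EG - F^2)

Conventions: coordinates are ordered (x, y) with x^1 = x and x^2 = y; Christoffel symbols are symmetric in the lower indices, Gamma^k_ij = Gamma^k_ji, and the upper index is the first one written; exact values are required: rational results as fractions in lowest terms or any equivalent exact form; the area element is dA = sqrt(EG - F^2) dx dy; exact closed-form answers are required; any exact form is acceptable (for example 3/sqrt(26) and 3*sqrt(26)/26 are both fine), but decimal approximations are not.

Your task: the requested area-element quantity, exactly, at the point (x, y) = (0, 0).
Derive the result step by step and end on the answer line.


E = 1, F = 0, G = 1; EG - F^2 = 1

Answer: sqrt(EG - F^2) = 1


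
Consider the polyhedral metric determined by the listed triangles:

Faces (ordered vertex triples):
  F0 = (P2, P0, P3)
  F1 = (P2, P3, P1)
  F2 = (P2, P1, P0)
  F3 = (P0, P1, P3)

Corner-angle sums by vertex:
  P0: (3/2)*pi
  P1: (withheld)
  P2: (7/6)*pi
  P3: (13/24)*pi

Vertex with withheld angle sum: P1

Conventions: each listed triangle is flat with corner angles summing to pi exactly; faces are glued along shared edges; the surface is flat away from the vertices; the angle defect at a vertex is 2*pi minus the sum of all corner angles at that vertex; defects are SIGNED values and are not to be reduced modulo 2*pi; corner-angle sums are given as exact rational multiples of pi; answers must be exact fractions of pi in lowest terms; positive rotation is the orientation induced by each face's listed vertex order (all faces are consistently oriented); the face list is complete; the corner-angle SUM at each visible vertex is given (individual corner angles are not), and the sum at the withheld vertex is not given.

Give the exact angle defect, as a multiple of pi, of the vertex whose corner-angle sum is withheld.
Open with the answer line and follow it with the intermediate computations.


Answer: defect(P1) = (29/24)*pi

V = 4, E = 6, F = 4; chi = V - E + F = 2
Gauss-Bonnet: total defect = 2*pi*chi = 4*pi; visible defects sum to (67/24)*pi


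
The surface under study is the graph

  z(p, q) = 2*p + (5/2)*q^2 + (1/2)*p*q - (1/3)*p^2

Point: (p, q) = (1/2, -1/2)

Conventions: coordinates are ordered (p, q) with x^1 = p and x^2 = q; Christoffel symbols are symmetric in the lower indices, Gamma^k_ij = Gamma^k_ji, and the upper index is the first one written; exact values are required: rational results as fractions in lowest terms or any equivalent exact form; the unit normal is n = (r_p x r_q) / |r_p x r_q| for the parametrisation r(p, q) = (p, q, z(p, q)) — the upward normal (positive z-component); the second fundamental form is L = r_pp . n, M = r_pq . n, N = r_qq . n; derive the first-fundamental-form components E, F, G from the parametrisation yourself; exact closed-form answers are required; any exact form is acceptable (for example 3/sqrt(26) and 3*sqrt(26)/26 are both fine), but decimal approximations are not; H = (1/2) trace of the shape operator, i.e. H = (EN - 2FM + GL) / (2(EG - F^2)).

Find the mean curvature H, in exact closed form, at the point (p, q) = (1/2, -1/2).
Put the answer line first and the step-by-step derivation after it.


Answer: H = 3063*sqrt(1162)/337561

z_p = 17/12, z_q = -9/4, z_pp = -2/3, z_pq = 1/2, z_qq = 5
E = 433/144, F = -51/16, G = 97/16; answer radicand W^2 = 581/72
unnormalised second-form numerators: l = -2/3, m = 1/2, n = 5; L = l/sqrt(581/72), and similarly M = m/sqrt(W^2), N = n/sqrt(W^2)
H = (E*n - 2*F*m + G*l) / (2*(EG - F^2)*sqrt(W^2)); E*n - 2*F*m + G*l = 1021/72, EG - F^2 = 581/72, so H = (1021/1162)/sqrt(581/72)


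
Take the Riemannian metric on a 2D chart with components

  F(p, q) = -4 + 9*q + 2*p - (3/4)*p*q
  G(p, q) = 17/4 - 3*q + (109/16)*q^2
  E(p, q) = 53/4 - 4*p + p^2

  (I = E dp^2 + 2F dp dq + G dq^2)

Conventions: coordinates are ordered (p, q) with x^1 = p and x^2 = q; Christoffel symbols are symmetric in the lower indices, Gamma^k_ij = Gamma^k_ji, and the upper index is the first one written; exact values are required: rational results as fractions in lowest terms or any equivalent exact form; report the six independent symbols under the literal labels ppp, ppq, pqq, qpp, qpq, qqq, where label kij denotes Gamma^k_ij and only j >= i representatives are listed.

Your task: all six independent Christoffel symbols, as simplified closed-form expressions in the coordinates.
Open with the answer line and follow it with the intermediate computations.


Answer: Gamma_ppp = (400*p*q^2 + 16*p - 440*q^2 - 960*q - 32)/(400*p^2*q^2 + 16*p^2 - 880*p*q^2 - 1920*p*q - 64*p + 593*q^2 + 2064*q + 2580), Gamma_ppq = 0, Gamma_pqq = (-800*p*q - 12*p + 880*q + 2064)/(400*p^2*q^2 + 16*p^2 - 880*p*q^2 - 1920*p*q - 64*p + 593*q^2 + 2064*q + 2580), Gamma_qpp = (-480*p*q + 516*q + 1184)/(400*p^2*q^2 + 16*p^2 - 880*p*q^2 - 1920*p*q - 64*p + 593*q^2 + 2064*q + 2580), Gamma_qpq = 0, Gamma_qqq = (400*p^2*q - 880*p*q - 960*p + 593*q + 1032)/(400*p^2*q^2 + 16*p^2 - 880*p*q^2 - 1920*p*q - 64*p + 593*q^2 + 2064*q + 2580)

E = 53/4 - 4*p + p^2; F = -4 + 9*q + 2*p - (3/4)*p*q; G = 17/4 - 3*q + (109/16)*q^2
Gamma^k_ij = (1/2) g^{kl} (d_i g_jl + d_j g_il - d_l g_ij), with g^inv = (1/(EG-F^2)) [[G, -F], [-F, E]]
first partials: E_p = -4 + 2*p, E_q = 0, F_p = 2 - (3/4)*q, F_q = 9 - (3/4)*p, G_p = 0, G_q = -3 + (109/8)*q
D = EG - F^2 = 645/16 + (129/4)*q - p + (593/64)*q^2 - 30*p*q + (1/4)*p^2 - (55/4)*p*q^2 + (25/4)*p^2*q^2
expanded: Gamma^p_pp = (G E_p - 2F F_p + F E_q)/(2D), Gamma^p_pq = (G E_q - F G_p)/(2D), Gamma^p_qq = (2G F_q - G G_p - F G_q)/(2D), Gamma^q_pp = (2E F_p - E E_q - F E_p)/(2D), Gamma^q_pq = (E G_p - F E_q)/(2D), Gamma^q_qq = (E G_q - 2F F_q + F G_p)/(2D); substitute and cancel common factors


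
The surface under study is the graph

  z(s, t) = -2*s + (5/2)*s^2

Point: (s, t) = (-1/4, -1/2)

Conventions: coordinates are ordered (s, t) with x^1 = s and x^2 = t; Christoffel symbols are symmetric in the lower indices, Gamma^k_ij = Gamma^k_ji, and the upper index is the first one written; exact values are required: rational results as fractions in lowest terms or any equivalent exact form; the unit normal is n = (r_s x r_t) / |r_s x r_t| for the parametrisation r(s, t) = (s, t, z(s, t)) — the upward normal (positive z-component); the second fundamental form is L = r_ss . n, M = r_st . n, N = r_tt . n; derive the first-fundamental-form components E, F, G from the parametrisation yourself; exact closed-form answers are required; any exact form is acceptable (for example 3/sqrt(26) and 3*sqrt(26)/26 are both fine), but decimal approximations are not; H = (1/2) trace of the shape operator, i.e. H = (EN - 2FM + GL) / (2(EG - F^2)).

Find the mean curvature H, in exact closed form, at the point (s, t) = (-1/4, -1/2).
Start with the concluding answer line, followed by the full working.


Answer: H = 32*sqrt(185)/6845

z_s = -13/4, z_t = 0, z_ss = 5, z_st = 0, z_tt = 0
E = 185/16, F = 0, G = 1; answer radicand W^2 = 185/16
unnormalised second-form numerators: l = 5, m = 0, n = 0; L = l/sqrt(185/16), and similarly M = m/sqrt(W^2), N = n/sqrt(W^2)
H = (E*n - 2*F*m + G*l) / (2*(EG - F^2)*sqrt(W^2)); E*n - 2*F*m + G*l = 5, EG - F^2 = 185/16, so H = (8/37)/sqrt(185/16)


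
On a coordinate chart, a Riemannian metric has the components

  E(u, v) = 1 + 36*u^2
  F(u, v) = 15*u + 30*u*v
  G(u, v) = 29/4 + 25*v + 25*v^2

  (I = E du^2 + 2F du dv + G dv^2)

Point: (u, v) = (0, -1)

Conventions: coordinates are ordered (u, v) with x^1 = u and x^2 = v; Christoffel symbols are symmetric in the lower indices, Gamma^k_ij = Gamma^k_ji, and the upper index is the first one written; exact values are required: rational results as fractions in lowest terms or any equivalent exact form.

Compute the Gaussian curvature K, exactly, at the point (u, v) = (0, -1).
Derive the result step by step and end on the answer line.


E = 1, F = 0, G = 29/4, EG - F^2 = 29/4 at the point
E_u = 0, E_v = 0, F_u = -15, F_v = 0, G_u = 0, G_v = -25
E_vv = 0, F_uv = 30, G_uu = 0
The intrinsic route: Brioschi's K = (det M1 - det M2)/(EG - F^2)^2.
M1 = [[-E_vv/2 + F_uv - G_uu/2, E_u/2, F_u - E_v/2], [F_v - G_u/2, E, F], [G_v/2, F, G]] = [[30, 0, -15], [0, 1, 0], [-25/2, 0, 29/4]]; det M1 = 30
M2 = [[0, E_v/2, G_u/2], [E_v/2, E, F], [G_u/2, F, G]] = [[0, 0, 0], [0, 1, 0], [0, 0, 29/4]]; det M2 = 0
det M1 - det M2 = 30; K = 30 / (29/4)^2 = 480/841

Answer: K = 480/841


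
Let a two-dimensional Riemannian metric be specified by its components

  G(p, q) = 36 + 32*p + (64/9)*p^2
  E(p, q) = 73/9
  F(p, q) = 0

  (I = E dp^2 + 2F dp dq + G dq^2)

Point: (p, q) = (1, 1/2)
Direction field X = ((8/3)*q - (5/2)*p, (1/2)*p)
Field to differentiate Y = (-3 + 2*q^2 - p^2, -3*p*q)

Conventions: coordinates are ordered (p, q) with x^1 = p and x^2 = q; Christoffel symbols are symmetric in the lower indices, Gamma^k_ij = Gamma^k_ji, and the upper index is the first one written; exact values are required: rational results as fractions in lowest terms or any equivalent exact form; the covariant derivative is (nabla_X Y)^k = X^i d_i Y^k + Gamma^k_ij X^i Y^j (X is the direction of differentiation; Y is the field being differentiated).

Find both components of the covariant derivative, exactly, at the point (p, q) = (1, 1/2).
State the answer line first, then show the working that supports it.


Answer: (nabla_X Y)^p = 1198/219, (nabla_X Y)^q = 1/4

E = 73/9, F = 0, G = 676/9 at the point
E_p = 0, E_q = 0, F_p = 0, F_q = 0, G_p = 416/9, G_q = 0
EG - F^2 = 49348/81;  g^inv = (81/49348) * [[676/9, 0], [0, 73/9]]
first-kind symbols [ij,l] = (1/2)(d_i g_jl + d_j g_il - d_l g_ij): [pp,p] = E_p/2 = 0, [pp,q] = F_p - E_q/2 = 0, [pq,p] = E_q/2 = 0, [pq,q] = G_p/2 = 208/9, [qq,p] = F_q - G_p/2 = -208/9, [qq,q] = G_q/2 = 0
Gamma^p_ij = (G*[ij,p] - F*[ij,q])/(EG - F^2), Gamma^q_ij = (E*[ij,q] - F*[ij,p])/(EG - F^2)
Gamma_ppp = 0, Gamma_ppq = 0, Gamma_pqq = -208/73, Gamma_qpp = 0, Gamma_qpq = 4/13, Gamma_qqq = 0
X = (-7/6, 1/2), Y = (-7/2, -3/2) at the point


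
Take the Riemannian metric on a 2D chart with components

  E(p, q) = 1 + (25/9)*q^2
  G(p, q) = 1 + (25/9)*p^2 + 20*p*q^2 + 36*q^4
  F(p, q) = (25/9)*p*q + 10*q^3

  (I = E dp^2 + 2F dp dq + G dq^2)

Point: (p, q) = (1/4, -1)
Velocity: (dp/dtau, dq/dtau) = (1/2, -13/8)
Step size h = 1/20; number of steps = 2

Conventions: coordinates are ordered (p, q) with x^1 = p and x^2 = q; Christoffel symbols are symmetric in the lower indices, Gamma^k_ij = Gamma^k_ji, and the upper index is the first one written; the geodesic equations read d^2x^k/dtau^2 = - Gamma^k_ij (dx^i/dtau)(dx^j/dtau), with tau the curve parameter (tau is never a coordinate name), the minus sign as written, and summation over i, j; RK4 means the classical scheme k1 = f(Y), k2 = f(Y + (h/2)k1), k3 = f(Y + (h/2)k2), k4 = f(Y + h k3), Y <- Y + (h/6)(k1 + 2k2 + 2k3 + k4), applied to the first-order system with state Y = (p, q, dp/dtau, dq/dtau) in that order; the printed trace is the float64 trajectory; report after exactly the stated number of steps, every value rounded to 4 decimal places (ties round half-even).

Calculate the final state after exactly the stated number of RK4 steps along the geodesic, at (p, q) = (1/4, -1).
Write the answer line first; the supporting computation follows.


Answer: p = 0.2950, q = -1.1426, dp/dtau = 0.4118, dq/dtau = -1.2643

f(Y) = (dp/dtau, dq/dtau, -Gamma^p_ij Y'^i Y'^j, -Gamma^q_ij Y'^i Y'^j) with the Gammas evaluated at the stage position; h = 0.050000; intermediate values shown to 6 dp
step 0: p = 0.2500, q = -1.0000, dp/dtau = 0.5000, dq/dtau = -1.6250
step 1:
  k1: at (p, q) = (0.250000, -1.000000), (dp/dtau, dq/dtau) = (0.500000, -1.625000); Gamma_ppp = 0.000000, Gamma_ppq = -0.061795, Gamma_pqq = 0.444925, Gamma_qpp = 0.000000, Gamma_qpq = 0.237911, Gamma_qqq = -1.712962; k1 = (0.500000, -1.625000, -1.275297, 4.909895)
  k2: at (p, q) = (0.262500, -1.040625), (dp/dtau, dq/dtau) = (0.468118, -1.502253); Gamma_ppp = 0.000000, Gamma_ppq = -0.055481, Gamma_pqq = 0.415693, Gamma_qpp = 0.000000, Gamma_qpq = 0.221842, Gamma_qqq = -1.662151; k2 = (0.468118, -1.502253, -1.016154, 4.063092)
  k3: at (p, q) = (0.261703, -1.037556), (dp/dtau, dq/dtau) = (0.474596, -1.523423); Gamma_ppp = 0.000000, Gamma_ppq = -0.055924, Gamma_pqq = 0.417778, Gamma_qpp = 0.000000, Gamma_qpq = 0.222995, Gamma_qqq = -1.665862; k3 = (0.474596, -1.523423, -1.050454, 4.188616)
  k4: at (p, q) = (0.273730, -1.076171), (dp/dtau, dq/dtau) = (0.447477, -1.415569); Gamma_ppp = 0.000000, Gamma_ppq = -0.050622, Gamma_pqq = 0.392244, Gamma_qpp = 0.000000, Gamma_qpq = 0.208998, Gamma_qqq = -1.619405; k4 = (0.447477, -1.415569, -0.850124, 3.509796)
  Y <- Y + (h/6)(k1 + 2k2 + 2k3 + k4): p = 0.2736, q = -1.0758, dp/dtau = 0.4478, dq/dtau = -1.4173
step 2:
  k1: at (p, q) = (0.273608, -1.075766), (dp/dtau, dq/dtau) = (0.447845, -1.417307); Gamma_ppp = 0.000000, Gamma_ppq = -0.050674, Gamma_pqq = 0.392499, Gamma_qpp = 0.000000, Gamma_qpq = 0.209138, Gamma_qqq = -1.619881; k1 = (0.447845, -1.417307, -0.852766, 3.519447)
  k2: at (p, q) = (0.284804, -1.111199), (dp/dtau, dq/dtau) = (0.426526, -1.329321); Gamma_ppp = 0.000000, Gamma_ppq = -0.046363, Gamma_pqq = 0.370936, Gamma_qpp = 0.000000, Gamma_qpq = 0.197351, Gamma_qqq = -1.578933; k2 = (0.426526, -1.329321, -0.708054, 3.013917)
  k3: at (p, q) = (0.284271, -1.108999), (dp/dtau, dq/dtau) = (0.430143, -1.341960); Gamma_ppp = 0.000000, Gamma_ppq = -0.046614, Gamma_pqq = 0.372201, Gamma_qpp = 0.000000, Gamma_qpq = 0.198049, Gamma_qqq = -1.581380; k3 = (0.430143, -1.341960, -0.724094, 3.076478)
  k4: at (p, q) = (0.295115, -1.142864), (dp/dtau, dq/dtau) = (0.411640, -1.263484); Gamma_ppp = 0.000000, Gamma_ppq = -0.042903, Gamma_pqq = 0.353033, Gamma_qpp = 0.000000, Gamma_qpq = 0.187595, Gamma_qqq = -1.543650; k4 = (0.411640, -1.263484, -0.608207, 2.659405)
  Y <- Y + (h/6)(k1 + 2k2 + 2k3 + k4): p = 0.2950, q = -1.1426, dp/dtau = 0.4118, dq/dtau = -1.2643


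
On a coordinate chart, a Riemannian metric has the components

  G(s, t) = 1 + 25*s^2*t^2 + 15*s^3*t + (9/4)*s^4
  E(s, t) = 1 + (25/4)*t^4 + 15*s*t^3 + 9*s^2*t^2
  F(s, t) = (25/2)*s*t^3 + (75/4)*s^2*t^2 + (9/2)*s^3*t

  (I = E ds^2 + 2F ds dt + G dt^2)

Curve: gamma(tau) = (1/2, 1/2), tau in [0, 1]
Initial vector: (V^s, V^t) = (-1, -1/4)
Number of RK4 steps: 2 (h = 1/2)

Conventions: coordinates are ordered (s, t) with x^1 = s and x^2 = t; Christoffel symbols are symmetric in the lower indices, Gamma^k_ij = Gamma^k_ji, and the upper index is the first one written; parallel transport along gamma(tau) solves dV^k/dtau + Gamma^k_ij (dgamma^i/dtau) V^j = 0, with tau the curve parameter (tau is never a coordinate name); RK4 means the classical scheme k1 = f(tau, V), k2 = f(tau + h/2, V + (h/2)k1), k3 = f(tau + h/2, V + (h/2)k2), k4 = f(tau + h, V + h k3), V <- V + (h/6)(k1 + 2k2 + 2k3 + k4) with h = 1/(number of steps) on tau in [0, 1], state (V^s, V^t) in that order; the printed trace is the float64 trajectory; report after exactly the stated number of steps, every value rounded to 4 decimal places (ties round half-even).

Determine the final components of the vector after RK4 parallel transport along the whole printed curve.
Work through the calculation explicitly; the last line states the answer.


gamma'(tau) = (0, 0); f(tau, V)^k = -Gamma^k_ij(gamma(tau)) gamma'^i(tau) V^j; h = 1/2; intermediate values shown to 6 dp
curve data and Christoffel symbols at the stage parameters:
  tau = 0.000000: gamma = (0.500000, 0.500000), gamma' = (0.000000, 0.000000); Gamma_sss = 0.372881, Gamma_sst = 0.994350, Gamma_stt = 0.621469, Gamma_tss = 0.440678, Gamma_tst = 1.175141, Gamma_ttt = 0.734463
  tau = 0.250000: gamma = (0.500000, 0.500000), gamma' = (0.000000, 0.000000); Gamma_sss = 0.372881, Gamma_sst = 0.994350, Gamma_stt = 0.621469, Gamma_tss = 0.440678, Gamma_tst = 1.175141, Gamma_ttt = 0.734463
  tau = 0.500000: gamma = (0.500000, 0.500000), gamma' = (0.000000, 0.000000); Gamma_sss = 0.372881, Gamma_sst = 0.994350, Gamma_stt = 0.621469, Gamma_tss = 0.440678, Gamma_tst = 1.175141, Gamma_ttt = 0.734463
  tau = 0.750000: gamma = (0.500000, 0.500000), gamma' = (0.000000, 0.000000); Gamma_sss = 0.372881, Gamma_sst = 0.994350, Gamma_stt = 0.621469, Gamma_tss = 0.440678, Gamma_tst = 1.175141, Gamma_ttt = 0.734463
  tau = 1.000000: gamma = (0.500000, 0.500000), gamma' = (0.000000, 0.000000); Gamma_sss = 0.372881, Gamma_sst = 0.994350, Gamma_stt = 0.621469, Gamma_tss = 0.440678, Gamma_tst = 1.175141, Gamma_ttt = 0.734463
step 0: V^s = -1.0000, V^t = -0.2500
step 1: k1 = (0.000000, 0.000000), k2 = (0.000000, 0.000000), k3 = (0.000000, 0.000000), k4 = (0.000000, 0.000000); V <- V + (h/6)(k1 + 2k2 + 2k3 + k4): V^s = -1.0000, V^t = -0.2500
step 2: k1 = (0.000000, 0.000000), k2 = (0.000000, 0.000000), k3 = (0.000000, 0.000000), k4 = (0.000000, 0.000000); V <- V + (h/6)(k1 + 2k2 + 2k3 + k4): V^s = -1.0000, V^t = -0.2500

Answer: V^s = -1.0000, V^t = -0.2500


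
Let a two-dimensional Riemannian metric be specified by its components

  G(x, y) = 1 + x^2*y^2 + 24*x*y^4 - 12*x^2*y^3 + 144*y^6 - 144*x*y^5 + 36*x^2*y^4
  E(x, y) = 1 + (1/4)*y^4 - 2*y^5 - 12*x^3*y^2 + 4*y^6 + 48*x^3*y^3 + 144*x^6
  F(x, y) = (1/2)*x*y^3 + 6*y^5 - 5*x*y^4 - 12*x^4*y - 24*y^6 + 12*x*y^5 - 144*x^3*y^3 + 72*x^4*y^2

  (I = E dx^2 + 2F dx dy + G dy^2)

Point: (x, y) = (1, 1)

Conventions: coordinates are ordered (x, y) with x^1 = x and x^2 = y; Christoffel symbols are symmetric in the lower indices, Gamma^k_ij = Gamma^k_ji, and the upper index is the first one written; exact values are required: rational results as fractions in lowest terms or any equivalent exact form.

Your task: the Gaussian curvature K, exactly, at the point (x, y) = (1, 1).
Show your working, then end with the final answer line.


E = 733/4, F = -189/2, G = 50, EG - F^2 = 929/4 at the point
E_x = 972, E_y = 135, F_x = -369/2, F_y = -745/2, G_x = -70, G_y = 350
E_yy = 347, F_xy = -1453/2, G_xx = 50
Apply the Brioschi formula K = (det M1 - det M2)/(EG - F^2)^2 over the derivative matrices of E, F, G.
M1 = [[-E_yy/2 + F_xy - G_xx/2, E_x/2, F_x - E_y/2], [F_y - G_x/2, E, F], [G_y/2, F, G]] = [[-925, 486, -252], [-675/2, 733/4, -189/2], [175, -189/2, 50]]; det M1 = -26825/4
M2 = [[0, E_y/2, G_x/2], [E_y/2, E, F], [G_x/2, F, G]] = [[0, 135/2, -35], [135/2, 733/4, -189/2], [-35, -189/2, 50]]; det M2 = -23125/4
det M1 - det M2 = -925; K = -925 / (929/4)^2 = -14800/863041

Answer: K = -14800/863041


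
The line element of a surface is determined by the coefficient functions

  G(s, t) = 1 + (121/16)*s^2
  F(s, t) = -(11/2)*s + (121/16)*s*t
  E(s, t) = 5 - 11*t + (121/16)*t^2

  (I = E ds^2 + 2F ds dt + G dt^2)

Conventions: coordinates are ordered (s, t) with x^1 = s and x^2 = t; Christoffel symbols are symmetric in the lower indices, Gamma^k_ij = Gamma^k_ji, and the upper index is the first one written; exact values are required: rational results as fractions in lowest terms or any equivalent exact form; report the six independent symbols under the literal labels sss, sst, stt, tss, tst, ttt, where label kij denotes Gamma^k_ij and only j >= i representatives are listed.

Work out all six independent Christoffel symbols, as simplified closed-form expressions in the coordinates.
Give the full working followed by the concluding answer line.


E = 5 - 11*t + (121/16)*t^2; F = -(11/2)*s + (121/16)*s*t; G = 1 + (121/16)*s^2
Gamma^k_ij = (1/2) g^{kl} (d_i g_jl + d_j g_il - d_l g_ij), with g^inv = (1/(EG-F^2)) [[G, -F], [-F, E]]
first partials: E_s = 0, E_t = -11 + (121/8)*t, F_s = -11/2 + (121/16)*t, F_t = (121/16)*s, G_s = (121/8)*s, G_t = 0
D = EG - F^2 = 5 - 11*t + (121/16)*t^2 + (121/16)*s^2
expanded: Gamma^s_ss = (G E_s - 2F F_s + F E_t)/(2D), Gamma^s_st = (G E_t - F G_s)/(2D), Gamma^s_tt = (2G F_t - G G_s - F G_t)/(2D), Gamma^t_ss = (2E F_s - E E_t - F E_s)/(2D), Gamma^t_st = (E G_s - F E_t)/(2D), Gamma^t_tt = (E G_t - 2F F_t + F G_s)/(2D); substitute and cancel common factors

Answer: Gamma_sss = 0, Gamma_sst = (121*t - 88)/(121*s^2 + 121*t^2 - 176*t + 80), Gamma_stt = 0, Gamma_tss = 0, Gamma_tst = 121*s/(121*s^2 + 121*t^2 - 176*t + 80), Gamma_ttt = 0


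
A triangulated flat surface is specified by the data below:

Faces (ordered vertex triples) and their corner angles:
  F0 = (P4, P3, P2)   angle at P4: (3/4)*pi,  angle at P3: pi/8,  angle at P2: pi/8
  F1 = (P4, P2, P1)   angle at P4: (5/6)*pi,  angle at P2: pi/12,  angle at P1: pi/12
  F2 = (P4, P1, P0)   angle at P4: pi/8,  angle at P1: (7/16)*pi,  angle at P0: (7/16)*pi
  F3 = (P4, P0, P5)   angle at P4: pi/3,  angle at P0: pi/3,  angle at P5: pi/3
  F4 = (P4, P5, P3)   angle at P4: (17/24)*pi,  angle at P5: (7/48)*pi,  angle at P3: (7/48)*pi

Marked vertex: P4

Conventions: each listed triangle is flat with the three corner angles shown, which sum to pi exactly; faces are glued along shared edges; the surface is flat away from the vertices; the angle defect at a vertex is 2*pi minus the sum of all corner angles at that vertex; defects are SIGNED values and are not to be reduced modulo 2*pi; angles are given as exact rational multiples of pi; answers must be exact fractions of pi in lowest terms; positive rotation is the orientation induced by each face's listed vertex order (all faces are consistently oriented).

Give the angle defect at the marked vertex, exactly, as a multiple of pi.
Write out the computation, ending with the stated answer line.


Sum of corner angles at P4: (11/4)*pi
defect = 2*pi - (11/4)*pi

Answer: defect(P4) = (-3/4)*pi


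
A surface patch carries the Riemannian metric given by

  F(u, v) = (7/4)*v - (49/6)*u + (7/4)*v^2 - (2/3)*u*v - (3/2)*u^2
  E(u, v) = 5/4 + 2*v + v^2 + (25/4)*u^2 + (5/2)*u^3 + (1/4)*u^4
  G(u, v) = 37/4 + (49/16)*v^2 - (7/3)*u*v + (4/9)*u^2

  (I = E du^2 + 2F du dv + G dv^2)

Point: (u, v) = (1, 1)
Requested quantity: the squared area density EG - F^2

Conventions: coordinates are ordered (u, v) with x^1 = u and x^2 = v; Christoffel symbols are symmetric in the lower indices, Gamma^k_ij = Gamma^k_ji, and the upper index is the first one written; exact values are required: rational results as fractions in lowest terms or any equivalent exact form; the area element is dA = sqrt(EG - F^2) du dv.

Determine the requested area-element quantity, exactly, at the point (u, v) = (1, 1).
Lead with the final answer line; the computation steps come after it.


Answer: EG - F^2 = 52657/576

E = 53/4, F = -41/6, G = 1501/144; EG - F^2 = 52657/576


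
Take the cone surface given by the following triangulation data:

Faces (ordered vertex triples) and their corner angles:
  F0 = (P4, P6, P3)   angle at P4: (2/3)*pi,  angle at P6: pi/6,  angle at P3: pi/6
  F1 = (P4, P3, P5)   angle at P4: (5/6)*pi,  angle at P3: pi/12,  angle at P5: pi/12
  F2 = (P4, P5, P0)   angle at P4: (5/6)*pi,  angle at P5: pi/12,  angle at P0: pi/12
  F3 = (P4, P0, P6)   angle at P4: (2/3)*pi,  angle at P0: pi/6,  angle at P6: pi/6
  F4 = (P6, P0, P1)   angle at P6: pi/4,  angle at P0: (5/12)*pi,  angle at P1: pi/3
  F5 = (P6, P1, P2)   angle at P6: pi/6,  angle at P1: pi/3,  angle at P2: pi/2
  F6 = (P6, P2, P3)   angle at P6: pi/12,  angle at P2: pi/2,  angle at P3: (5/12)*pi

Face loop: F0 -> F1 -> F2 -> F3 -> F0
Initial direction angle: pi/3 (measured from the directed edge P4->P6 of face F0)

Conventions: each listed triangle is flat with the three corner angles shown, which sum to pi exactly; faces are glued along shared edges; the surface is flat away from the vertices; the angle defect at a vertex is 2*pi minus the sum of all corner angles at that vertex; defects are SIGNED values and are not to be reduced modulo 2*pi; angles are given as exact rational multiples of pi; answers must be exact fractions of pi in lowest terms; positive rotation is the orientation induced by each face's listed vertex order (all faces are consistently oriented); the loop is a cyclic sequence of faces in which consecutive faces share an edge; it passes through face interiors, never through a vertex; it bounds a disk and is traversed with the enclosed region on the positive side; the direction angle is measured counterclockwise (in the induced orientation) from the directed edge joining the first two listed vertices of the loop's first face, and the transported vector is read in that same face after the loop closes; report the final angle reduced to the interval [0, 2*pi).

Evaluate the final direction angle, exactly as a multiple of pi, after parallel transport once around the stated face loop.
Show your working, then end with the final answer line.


enclosed vertex P4: corner angles sum to 3*pi, defect = 2*pi - 3*pi = -pi
by Gauss-Bonnet the loop rotates the vector by the enclosed defect sum (positive orientation, mod 2*pi)
final angle = pi/3 - pi = (4/3)*pi (mod 2*pi)

Answer: final direction angle = (4/3)*pi


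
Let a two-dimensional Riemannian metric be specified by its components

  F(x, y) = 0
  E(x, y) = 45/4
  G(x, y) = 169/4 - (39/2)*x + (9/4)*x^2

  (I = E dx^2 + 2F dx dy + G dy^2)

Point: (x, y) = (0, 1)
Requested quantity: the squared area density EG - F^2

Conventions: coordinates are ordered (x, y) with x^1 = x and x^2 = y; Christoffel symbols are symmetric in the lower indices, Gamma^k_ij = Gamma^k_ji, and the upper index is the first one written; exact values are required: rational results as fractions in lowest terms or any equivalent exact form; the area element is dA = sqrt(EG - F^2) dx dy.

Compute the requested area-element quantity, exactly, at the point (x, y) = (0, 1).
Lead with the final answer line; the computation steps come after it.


Answer: EG - F^2 = 7605/16

E = 45/4, F = 0, G = 169/4; EG - F^2 = 7605/16


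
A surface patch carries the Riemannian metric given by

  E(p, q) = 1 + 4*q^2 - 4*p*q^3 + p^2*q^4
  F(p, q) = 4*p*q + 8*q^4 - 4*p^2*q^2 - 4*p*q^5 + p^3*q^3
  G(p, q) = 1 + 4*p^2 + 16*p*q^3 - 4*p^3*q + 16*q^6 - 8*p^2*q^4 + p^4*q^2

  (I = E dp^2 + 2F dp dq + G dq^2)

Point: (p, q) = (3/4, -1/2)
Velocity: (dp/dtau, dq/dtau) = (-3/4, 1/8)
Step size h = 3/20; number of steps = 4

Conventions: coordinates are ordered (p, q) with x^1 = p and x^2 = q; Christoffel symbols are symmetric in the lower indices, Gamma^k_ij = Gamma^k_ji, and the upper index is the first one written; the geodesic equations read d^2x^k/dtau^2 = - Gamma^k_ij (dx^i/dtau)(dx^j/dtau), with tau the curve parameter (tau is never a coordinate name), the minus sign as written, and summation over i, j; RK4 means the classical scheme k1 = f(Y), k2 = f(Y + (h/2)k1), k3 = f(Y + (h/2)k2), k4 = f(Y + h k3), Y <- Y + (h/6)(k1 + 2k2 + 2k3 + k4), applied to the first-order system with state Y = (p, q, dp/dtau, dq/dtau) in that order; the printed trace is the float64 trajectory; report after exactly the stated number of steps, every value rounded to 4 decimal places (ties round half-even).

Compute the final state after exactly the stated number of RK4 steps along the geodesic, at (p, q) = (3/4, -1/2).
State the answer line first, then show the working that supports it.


Answer: p = 0.2504, q = -0.3839, dp/dtau = -0.9496, dq/dtau = 0.2640

f(Y) = (dp/dtau, dq/dtau, -Gamma^p_ij Y'^i Y'^j, -Gamma^q_ij Y'^i Y'^j) with the Gammas evaluated at the stage position; h = 0.150000; intermediate values shown to 6 dp
step 0: p = 0.7500, q = -0.5000, dp/dtau = -0.7500, dq/dtau = 0.1250
step 1:
  k1: at (p, q) = (0.750000, -0.500000), (dp/dtau, dq/dtau) = (-0.750000, 0.125000); Gamma_ppp = 0.073271, Gamma_ppq = -0.805977, Gamma_pqq = -0.714389, Gamma_qpp = -0.079055, Gamma_qpq = 0.869607, Gamma_qqq = 0.770788; k1 = (-0.750000, 0.125000, -0.181173, 0.195476)
  k2: at (p, q) = (0.693750, -0.490625), (dp/dtau, dq/dtau) = (-0.763588, 0.139661); Gamma_ppp = 0.075854, Gamma_ppq = -0.844762, Gamma_pqq = -0.758584, Gamma_qpp = -0.076051, Gamma_qpq = 0.846961, Gamma_qqq = 0.760558; k2 = (-0.763588, 0.139661, -0.209608, 0.210154)
  k3: at (p, q) = (0.692731, -0.489525), (dp/dtau, dq/dtau) = (-0.765721, 0.140762); Gamma_ppp = 0.075460, Gamma_ppq = -0.843363, Gamma_pqq = -0.754413, Gamma_qpp = -0.075862, Gamma_qpq = 0.847849, Gamma_qqq = 0.758426; k3 = (-0.765721, 0.140762, -0.211099, 0.212222)
  k4: at (p, q) = (0.635142, -0.478886), (dp/dtau, dq/dtau) = (-0.781665, 0.156833); Gamma_ppp = 0.077469, Gamma_ppq = -0.881098, Gamma_pqq = -0.793355, Gamma_qpp = -0.071905, Gamma_qpq = 0.817812, Gamma_qqq = 0.736371; k4 = (-0.781665, 0.156833, -0.243849, 0.226334)
  Y <- Y + (h/6)(k1 + 2k2 + 2k3 + k4): p = 0.6352, q = -0.4789, dp/dtau = -0.7817, dq/dtau = 0.1567
step 2:
  k1: at (p, q) = (0.635243, -0.478933), (dp/dtau, dq/dtau) = (-0.781661, 0.156664); Gamma_ppp = 0.077479, Gamma_ppq = -0.881097, Gamma_pqq = -0.793446, Gamma_qpp = -0.071915, Gamma_qpq = 0.817824, Gamma_qqq = 0.736468; k1 = (-0.781661, 0.156664, -0.243660, 0.226163)
  k2: at (p, q) = (0.576618, -0.467183), (dp/dtau, dq/dtau) = (-0.799935, 0.173626); Gamma_ppp = 0.078834, Gamma_ppq = -0.916987, Gamma_pqq = -0.825916, Gamma_qpp = -0.066973, Gamma_qpq = 0.779018, Gamma_qqq = 0.701650; k2 = (-0.799935, 0.173626, -0.280268, 0.238099)
  k3: at (p, q) = (0.575248, -0.465911), (dp/dtau, dq/dtau) = (-0.802681, 0.174521); Gamma_ppp = 0.078372, Gamma_ppq = -0.915602, Gamma_pqq = -0.820988, Gamma_qpp = -0.066759, Gamma_qpq = 0.779937, Gamma_qqq = 0.699343; k3 = (-0.802681, 0.174521, -0.282013, 0.240228)
  k4: at (p, q) = (0.514841, -0.452755), (dp/dtau, dq/dtau) = (-0.823963, 0.192698); Gamma_ppp = 0.078857, Gamma_ppq = -0.948722, Gamma_pqq = -0.844312, Gamma_qpp = -0.060716, Gamma_qpq = 0.730468, Gamma_qqq = 0.650078; k4 = (-0.823963, 0.192698, -0.323454, 0.249043)
  Y <- Y + (h/6)(k1 + 2k2 + 2k3 + k4): p = 0.5150, q = -0.4528, dp/dtau = -0.8240, dq/dtau = 0.1925
step 3:
  k1: at (p, q) = (0.514972, -0.452792), (dp/dtau, dq/dtau) = (-0.823953, 0.192461); Gamma_ppp = 0.078860, Gamma_ppq = -0.948670, Gamma_pqq = -0.844315, Gamma_qpp = -0.060730, Gamma_qpq = 0.730570, Gamma_qqq = 0.650206; k1 = (-0.823953, 0.192461, -0.323141, 0.248851)
  k2: at (p, q) = (0.453175, -0.438357), (dp/dtau, dq/dtau) = (-0.848188, 0.211124); Gamma_ppp = 0.078350, Gamma_ppq = -0.977471, Gamma_pqq = -0.856459, Gamma_qpp = -0.053608, Gamma_qpq = 0.668799, Gamma_qqq = 0.586000; k2 = (-0.848188, 0.211124, -0.368269, 0.251974)
  k3: at (p, q) = (0.451357, -0.436957), (dp/dtau, dq/dtau) = (-0.851573, 0.211359); Gamma_ppp = 0.077847, Gamma_ppq = -0.976272, Gamma_pqq = -0.851105, Gamma_qpp = -0.053354, Gamma_qpq = 0.669106, Gamma_qqq = 0.583320; k3 = (-0.851573, 0.211359, -0.369865, 0.253494)
  k4: at (p, q) = (0.387236, -0.421088), (dp/dtau, dq/dtau) = (-0.879433, 0.230485); Gamma_ppp = 0.076178, Gamma_ppq = -0.999350, Gamma_pqq = -0.849717, Gamma_qpp = -0.045076, Gamma_qpq = 0.591327, Gamma_qqq = 0.502787; k4 = (-0.879433, 0.230485, -0.418905, 0.247871)
  Y <- Y + (h/6)(k1 + 2k2 + 2k3 + k4): p = 0.3874, q = -0.4211, dp/dtau = -0.8794, dq/dtau = 0.2302
step 4:
  k1: at (p, q) = (0.387399, -0.421094), (dp/dtau, dq/dtau) = (-0.879411, 0.230152); Gamma_ppp = 0.076167, Gamma_ppq = -0.999235, Gamma_pqq = -0.849538, Gamma_qpp = -0.045097, Gamma_qpq = 0.591634, Gamma_qqq = 0.503001; k1 = (-0.879411, 0.230152, -0.418391, 0.247724)
  k2: at (p, q) = (0.321443, -0.403832), (dp/dtau, dq/dtau) = (-0.910790, 0.248731); Gamma_ppp = 0.073163, Gamma_ppq = -1.013730, Gamma_pqq = -0.831598, Gamma_qpp = -0.035828, Gamma_qpq = 0.496423, Gamma_qqq = 0.407232; k2 = (-0.910790, 0.248731, -0.468547, 0.229447)
  k3: at (p, q) = (0.319090, -0.402439), (dp/dtau, dq/dtau) = (-0.914552, 0.247361); Gamma_ppp = 0.072677, Gamma_ppq = -1.012740, Gamma_pqq = -0.826439, Gamma_qpp = -0.035504, Gamma_qpq = 0.494741, Gamma_qqq = 0.403730; k3 = (-0.914552, 0.247361, -0.468432, 0.228837)
  k4: at (p, q) = (0.250216, -0.383990), (dp/dtau, dq/dtau) = (-0.949676, 0.264478); Gamma_ppp = 0.068338, Gamma_ppq = -1.016001, Gamma_pqq = -0.791037, Gamma_qpp = -0.025302, Gamma_qpq = 0.376167, Gamma_qqq = 0.292876; k4 = (-0.949676, 0.264478, -0.516675, 0.191295)
  Y <- Y + (h/6)(k1 + 2k2 + 2k3 + k4): p = 0.2504, q = -0.3839, dp/dtau = -0.9496, dq/dtau = 0.2640
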